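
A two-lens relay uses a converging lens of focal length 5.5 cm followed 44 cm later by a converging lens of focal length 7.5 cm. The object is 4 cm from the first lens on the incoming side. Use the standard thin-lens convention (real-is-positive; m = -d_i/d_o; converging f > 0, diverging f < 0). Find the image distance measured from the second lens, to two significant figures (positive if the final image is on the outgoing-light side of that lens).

Lens 1: 1/d_i1 = 1/f_1 - 1/d_o1 = 1/5.5 - 1/4 = -0.06818 cm^-1, so d_i1 = -14.667 cm.
The intermediate image is virtual, 14.667 cm to the left of lens 1, so d_o2 = L - d_i1 = 44 - (-14.667) = 58.667 cm.
Lens 2: 1/d_i2 = 1/f_2 - 1/d_o2 = 1/7.5 - 1/(58.667) = 0.11629 cm^-1, so d_i2 = 8.599 cm.

8.6 cm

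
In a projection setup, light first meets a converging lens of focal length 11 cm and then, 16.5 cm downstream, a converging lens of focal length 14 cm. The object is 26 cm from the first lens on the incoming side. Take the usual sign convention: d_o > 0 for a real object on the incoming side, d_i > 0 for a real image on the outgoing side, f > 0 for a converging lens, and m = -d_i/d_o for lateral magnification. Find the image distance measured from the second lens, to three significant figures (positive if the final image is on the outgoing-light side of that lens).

Lens 1: 1/d_i1 = 1/f_1 - 1/d_o1 = 1/11 - 1/26 = 0.05245 cm^-1, so d_i1 = 19.067 cm.
This image would form 19.067 cm past lens 1, i.e. 2.567 cm beyond lens 2, so it is a virtual object for lens 2: d_o2 = 16.5 - 19.067 = -2.567 cm.
Lens 2: 1/d_i2 = 1/f_2 - 1/d_o2 = 1/14 - 1/(-2.567) = 0.46104 cm^-1, so d_i2 = 2.169 cm.

2.17 cm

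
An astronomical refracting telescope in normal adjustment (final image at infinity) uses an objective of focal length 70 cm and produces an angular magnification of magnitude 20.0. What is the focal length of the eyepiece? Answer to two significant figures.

|M| = f_obj/f_eye, so f_eye = f_obj/|M| = 70/20.0 = 3.500 cm.

3.5 cm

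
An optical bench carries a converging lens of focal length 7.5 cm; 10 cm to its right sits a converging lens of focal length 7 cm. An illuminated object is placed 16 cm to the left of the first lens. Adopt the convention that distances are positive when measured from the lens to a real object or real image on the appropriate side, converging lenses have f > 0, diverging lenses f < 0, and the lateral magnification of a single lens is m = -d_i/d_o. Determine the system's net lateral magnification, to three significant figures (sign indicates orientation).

Applying the thin-lens equation to the first lens, 1/7.5 = 1/16 + 1/d_i1, which gives d_i1 = 14.118 cm.
Its lateral magnification is m_1 = -d_i1/d_o1 = -(14.118)/16 = -0.8824.
Since 14.118 cm > 10 cm, the first image lies past the second lens and serves as a virtual object: d_o2 = L - d_i1 = -4.118 cm.
Applying the thin-lens equation again with f_2 = 7 cm and d_o2 = -4.118 cm gives d_i2 = 2.593 cm.
m_2 = -(2.593)/(-4.118) = 0.6296.
The system's lateral magnification is m_1 m_2 = (-0.8824)(0.6296) = -0.5556.

-0.556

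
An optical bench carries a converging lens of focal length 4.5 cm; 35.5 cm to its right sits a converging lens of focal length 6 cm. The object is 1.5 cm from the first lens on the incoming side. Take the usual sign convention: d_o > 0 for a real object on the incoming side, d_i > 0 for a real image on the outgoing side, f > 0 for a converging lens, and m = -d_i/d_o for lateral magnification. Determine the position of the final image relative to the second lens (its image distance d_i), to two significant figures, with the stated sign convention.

7.1 cm

First lens: d_i1 = 1/(1/4.5 - 1/1.5) = -2.250 cm.
With d_i1 < 0 the first image is virtual and lies on the object side; the object distance for lens 2 is d_o2 = 35.5 - (-2.250) = 37.750 cm.
Second lens: d_i2 = 1/(1/6 - 1/(37.750)) = 7.134 cm.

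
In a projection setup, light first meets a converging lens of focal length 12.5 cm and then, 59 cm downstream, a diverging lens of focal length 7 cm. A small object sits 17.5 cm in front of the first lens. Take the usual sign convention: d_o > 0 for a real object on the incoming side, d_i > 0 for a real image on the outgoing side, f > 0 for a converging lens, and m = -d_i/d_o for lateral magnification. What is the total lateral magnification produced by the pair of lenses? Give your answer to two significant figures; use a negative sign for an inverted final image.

-0.79

Lens 1: 1/d_i1 = 1/f_1 - 1/d_o1 = 1/12.5 - 1/17.5 = 0.02286 cm^-1, so d_i1 = 43.750 cm.
m_1 = -(43.750)/17.5 = -2.5000.
The intermediate image is 43.750 cm to the right of lens 1, so d_o2 = L - d_i1 = 59 - 43.750 = 15.250 cm.
Lens 2: 1/d_i2 = 1/f_2 - 1/d_o2 = 1/(-7) - 1/(15.250) = -0.20843 cm^-1, so d_i2 = -4.798 cm.
m_2 = -(-4.798)/(15.250) = 0.3146.
The system's lateral magnification is m_1 m_2 = (-2.5000)(0.3146) = -0.7865.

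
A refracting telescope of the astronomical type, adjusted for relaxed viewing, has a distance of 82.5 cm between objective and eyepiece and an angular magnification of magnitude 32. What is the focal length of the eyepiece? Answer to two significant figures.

2.5 cm

In normal adjustment the tube length equals f_obj + f_eye and |M| = f_obj/f_eye.
So f_obj = 32 f_eye and 32 f_eye + f_eye = 82.5 cm, giving f_eye = 82.5/33 = 2.500 cm and f_obj = 80.000 cm.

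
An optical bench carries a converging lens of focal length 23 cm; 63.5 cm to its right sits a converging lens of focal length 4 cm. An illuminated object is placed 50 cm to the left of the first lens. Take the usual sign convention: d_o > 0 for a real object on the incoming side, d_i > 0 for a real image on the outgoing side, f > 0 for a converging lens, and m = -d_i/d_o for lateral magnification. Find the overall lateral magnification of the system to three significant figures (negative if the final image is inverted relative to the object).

Applying the thin-lens equation to the first lens, 1/23 = 1/50 + 1/d_i1, which gives d_i1 = 42.593 cm.
Its lateral magnification is m_1 = -d_i1/d_o1 = -(42.593)/50 = -0.8519.
That image sits 20.907 cm in front of the second lens, so d_o2 = 20.907 cm.
Applying the thin-lens equation again with f_2 = 4 cm and d_o2 = 20.907 cm gives d_i2 = 4.946 cm.
m_2 = -(4.946)/(20.907) = -0.2366.
The system's lateral magnification is m_1 m_2 = (-0.8519)(-0.2366) = 0.2015.

0.202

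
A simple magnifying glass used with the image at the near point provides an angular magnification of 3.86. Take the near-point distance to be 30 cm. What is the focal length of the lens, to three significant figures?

10.5 cm

For the image at the near point, M = 1 + D/f.
f = D/(M - 1) = 30/(3.86 - 1) = 10.490 cm.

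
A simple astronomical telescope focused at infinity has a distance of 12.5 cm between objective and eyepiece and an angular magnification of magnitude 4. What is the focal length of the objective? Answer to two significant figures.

10 cm

In normal adjustment the tube length equals f_obj + f_eye and |M| = f_obj/f_eye.
So f_obj = 4 f_eye and 4 f_eye + f_eye = 12.5 cm, giving f_eye = 12.5/5 = 2.500 cm and f_obj = 10.000 cm.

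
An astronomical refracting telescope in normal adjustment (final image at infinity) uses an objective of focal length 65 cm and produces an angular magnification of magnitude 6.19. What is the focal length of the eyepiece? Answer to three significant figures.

10.5 cm

|M| = f_obj/f_eye, so f_eye = f_obj/|M| = 65/6.19 = 10.501 cm.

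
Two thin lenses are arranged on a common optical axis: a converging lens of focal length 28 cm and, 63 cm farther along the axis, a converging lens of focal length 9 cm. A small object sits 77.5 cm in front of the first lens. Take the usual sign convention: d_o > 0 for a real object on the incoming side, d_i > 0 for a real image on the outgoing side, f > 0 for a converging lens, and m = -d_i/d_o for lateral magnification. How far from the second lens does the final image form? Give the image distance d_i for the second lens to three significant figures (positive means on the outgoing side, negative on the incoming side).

17.0 cm

Applying the thin-lens equation to the first lens, 1/28 = 1/77.5 + 1/d_i1, which gives d_i1 = 43.838 cm.
Object distance for lens 2: d_o2 = 63 - 43.838 = 19.162 cm.
Applying the thin-lens equation again with f_2 = 9 cm and d_o2 = 19.162 cm gives d_i2 = 16.971 cm.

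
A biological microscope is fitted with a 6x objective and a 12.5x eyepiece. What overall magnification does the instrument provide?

75

The overall magnification of a compound microscope is the product of the objective and eyepiece magnifications:
M = M_obj x M_eye = 6 x 12.5 = 75.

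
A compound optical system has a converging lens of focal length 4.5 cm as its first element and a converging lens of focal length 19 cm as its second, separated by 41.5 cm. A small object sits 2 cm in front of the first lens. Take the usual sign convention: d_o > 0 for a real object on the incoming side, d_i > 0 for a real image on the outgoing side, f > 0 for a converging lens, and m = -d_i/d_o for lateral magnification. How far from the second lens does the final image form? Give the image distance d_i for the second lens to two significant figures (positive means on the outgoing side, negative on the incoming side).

33 cm

First lens: d_i1 = 1/(1/4.5 - 1/2) = -3.600 cm.
The intermediate image is virtual, 3.600 cm to the left of lens 1, so d_o2 = L - d_i1 = 41.5 - (-3.600) = 45.100 cm.
Second lens: d_i2 = 1/(1/19 - 1/(45.100)) = 32.831 cm.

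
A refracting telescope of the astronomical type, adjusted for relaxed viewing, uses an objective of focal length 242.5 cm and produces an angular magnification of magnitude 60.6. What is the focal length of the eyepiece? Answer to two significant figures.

4.0 cm

|M| = f_obj/f_eye, so f_eye = f_obj/|M| = 242.5/60.6 = 4.002 cm.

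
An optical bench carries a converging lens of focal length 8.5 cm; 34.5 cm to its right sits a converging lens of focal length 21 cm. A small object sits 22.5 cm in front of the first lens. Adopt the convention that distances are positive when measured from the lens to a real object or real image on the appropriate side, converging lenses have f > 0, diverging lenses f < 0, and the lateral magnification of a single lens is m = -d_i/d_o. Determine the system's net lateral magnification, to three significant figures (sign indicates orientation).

First lens: d_i1 = 1/(1/8.5 - 1/22.5) = 13.661 cm.
m_1 = -(13.661)/22.5 = -0.6071.
That image sits 20.839 cm in front of the second lens, so d_o2 = 20.839 cm.
Second lens: d_i2 = 1/(1/21 - 1/(20.839)) = -2723.000 cm.
m_2 = -(-2723.000)/(20.839) = 130.6667.
Overall magnification: m = m_1 m_2 = -79.3333.

-79.3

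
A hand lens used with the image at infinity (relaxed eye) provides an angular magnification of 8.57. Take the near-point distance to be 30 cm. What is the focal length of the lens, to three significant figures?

3.50 cm

For the image at infinity, M = D/f.
f = D/M = 30/8.57 = 3.501 cm.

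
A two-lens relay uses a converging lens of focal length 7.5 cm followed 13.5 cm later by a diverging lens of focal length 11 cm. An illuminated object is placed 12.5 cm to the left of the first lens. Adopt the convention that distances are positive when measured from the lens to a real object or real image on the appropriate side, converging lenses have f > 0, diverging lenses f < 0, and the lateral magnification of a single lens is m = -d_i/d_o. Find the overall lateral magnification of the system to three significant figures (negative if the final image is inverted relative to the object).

-2.87

First lens: d_i1 = 1/(1/7.5 - 1/12.5) = 18.750 cm.
m_1 = -(18.750)/12.5 = -1.5000.
Since 18.750 cm > 13.5 cm, the first image lies past the second lens and serves as a virtual object: d_o2 = L - d_i1 = -5.250 cm.
Second lens: d_i2 = 1/(1/(-11) - 1/(-5.250)) = 10.043 cm.
m_2 = -(10.043)/(-5.250) = 1.9130.
Total m = m_1 x m_2 = (-1.5000)(1.9130) = -2.8696.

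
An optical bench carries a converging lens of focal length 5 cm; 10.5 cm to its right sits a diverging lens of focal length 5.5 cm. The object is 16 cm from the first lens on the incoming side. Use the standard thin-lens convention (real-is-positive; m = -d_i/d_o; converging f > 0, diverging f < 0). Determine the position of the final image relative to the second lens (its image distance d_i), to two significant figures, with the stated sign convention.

-2.0 cm

First lens: d_i1 = 1/(1/5 - 1/16) = 7.273 cm.
That image sits 3.227 cm in front of the second lens, so d_o2 = 3.227 cm.
Second lens: d_i2 = 1/(1/(-5.5) - 1/(3.227)) = -2.034 cm.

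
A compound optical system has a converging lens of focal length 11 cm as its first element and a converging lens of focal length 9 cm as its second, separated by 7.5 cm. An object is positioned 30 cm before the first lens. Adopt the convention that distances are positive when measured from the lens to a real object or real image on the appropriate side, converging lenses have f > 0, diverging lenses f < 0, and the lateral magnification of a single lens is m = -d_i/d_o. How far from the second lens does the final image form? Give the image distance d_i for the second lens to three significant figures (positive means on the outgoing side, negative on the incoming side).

First lens: d_i1 = 1/(1/11 - 1/30) = 17.368 cm.
Since 17.368 cm > 7.5 cm, the first image lies past the second lens and serves as a virtual object: d_o2 = L - d_i1 = -9.868 cm.
Second lens: d_i2 = 1/(1/9 - 1/(-9.868)) = 4.707 cm.

4.71 cm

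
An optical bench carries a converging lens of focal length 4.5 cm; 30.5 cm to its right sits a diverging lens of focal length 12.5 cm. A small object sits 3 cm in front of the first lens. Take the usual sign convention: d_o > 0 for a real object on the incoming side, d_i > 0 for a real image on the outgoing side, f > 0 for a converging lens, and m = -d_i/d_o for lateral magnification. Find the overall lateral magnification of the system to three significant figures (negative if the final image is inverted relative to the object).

Applying the thin-lens equation to the first lens, 1/4.5 = 1/3 + 1/d_i1, which gives d_i1 = -9.000 cm.
Its lateral magnification is m_1 = -d_i1/d_o1 = -(-9.000)/3 = 3.0000.
With d_i1 < 0 the first image is virtual and lies on the object side; the object distance for lens 2 is d_o2 = 30.5 - (-9.000) = 39.500 cm.
Applying the thin-lens equation again with f_2 = -12.5 cm and d_o2 = 39.500 cm gives d_i2 = -9.495 cm.
m_2 = -(-9.495)/(39.500) = 0.2404.
Overall magnification: m = m_1 m_2 = 0.7212.

0.721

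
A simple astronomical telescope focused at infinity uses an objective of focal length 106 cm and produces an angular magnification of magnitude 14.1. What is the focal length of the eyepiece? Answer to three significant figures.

7.52 cm

|M| = f_obj/f_eye, so f_eye = f_obj/|M| = 106/14.1 = 7.518 cm.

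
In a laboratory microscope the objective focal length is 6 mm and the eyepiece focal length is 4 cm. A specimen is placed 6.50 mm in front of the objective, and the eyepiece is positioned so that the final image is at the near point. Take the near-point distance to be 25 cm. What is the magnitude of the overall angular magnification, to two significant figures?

87

Convert to cm: f_obj = 6 mm = 0.6 cm; d_o = 6.50 mm = 0.65 cm.
Objective: 1/d_i = 1/f_obj - 1/d_o = 1/0.6 - 1/0.65 = 0.12821 cm^-1, so d_i = 7.800 cm.
m_obj = -d_i/d_o = -7.800/0.65 = -12.000.
Eyepiece angular magnification (image at near point): M_eye = 1 + D/f_e = 1 + 25/4 = 7.250.
Overall M = m_obj x M_eye = (-12.000)(7.250) = -87.00.
|M| = 87.00.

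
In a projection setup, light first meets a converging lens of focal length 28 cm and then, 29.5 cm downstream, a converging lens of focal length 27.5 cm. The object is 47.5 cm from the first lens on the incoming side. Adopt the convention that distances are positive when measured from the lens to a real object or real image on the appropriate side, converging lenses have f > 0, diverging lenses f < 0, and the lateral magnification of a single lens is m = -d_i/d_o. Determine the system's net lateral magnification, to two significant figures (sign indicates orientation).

Lens 1: 1/d_i1 = 1/f_1 - 1/d_o1 = 1/28 - 1/47.5 = 0.01466 cm^-1, so d_i1 = 68.205 cm.
m_1 = -(68.205)/47.5 = -1.4359.
This image would form 68.205 cm past lens 1, i.e. 38.705 cm beyond lens 2, so it is a virtual object for lens 2: d_o2 = 29.5 - 68.205 = -38.705 cm.
Lens 2: 1/d_i2 = 1/f_2 - 1/d_o2 = 1/27.5 - 1/(-38.705) = 0.06220 cm^-1, so d_i2 = 16.077 cm.
m_2 = -(16.077)/(-38.705) = 0.4154.
Overall magnification: m = m_1 m_2 = -0.5964.

-0.60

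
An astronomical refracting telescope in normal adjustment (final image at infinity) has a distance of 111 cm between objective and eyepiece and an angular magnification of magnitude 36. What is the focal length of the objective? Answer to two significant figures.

110 cm

In normal adjustment the tube length equals f_obj + f_eye and |M| = f_obj/f_eye.
So f_obj = 36 f_eye and 36 f_eye + f_eye = 111 cm, giving f_eye = 111/37 = 3.000 cm and f_obj = 108.000 cm.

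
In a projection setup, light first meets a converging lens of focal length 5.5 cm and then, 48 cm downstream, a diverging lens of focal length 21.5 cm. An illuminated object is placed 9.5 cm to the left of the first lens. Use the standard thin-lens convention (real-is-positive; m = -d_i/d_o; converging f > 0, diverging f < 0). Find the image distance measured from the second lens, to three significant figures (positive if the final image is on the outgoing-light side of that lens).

First lens: d_i1 = 1/(1/5.5 - 1/9.5) = 13.062 cm.
That image sits 34.938 cm in front of the second lens, so d_o2 = 34.938 cm.
Second lens: d_i2 = 1/(1/(-21.5) - 1/(34.938)) = -13.310 cm.

-13.3 cm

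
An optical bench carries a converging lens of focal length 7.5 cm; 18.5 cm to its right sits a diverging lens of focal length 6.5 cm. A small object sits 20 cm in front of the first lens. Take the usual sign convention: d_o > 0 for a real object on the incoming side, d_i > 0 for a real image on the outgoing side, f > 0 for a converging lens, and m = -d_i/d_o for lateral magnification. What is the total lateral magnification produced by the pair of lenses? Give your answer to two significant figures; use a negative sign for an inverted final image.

-0.30

Applying the thin-lens equation to the first lens, 1/7.5 = 1/20 + 1/d_i1, which gives d_i1 = 12.000 cm.
Its lateral magnification is m_1 = -d_i1/d_o1 = -(12.000)/20 = -0.6000.
That image sits 6.500 cm in front of the second lens, so d_o2 = 6.500 cm.
Applying the thin-lens equation again with f_2 = -6.5 cm and d_o2 = 6.500 cm gives d_i2 = -3.250 cm.
m_2 = -(-3.250)/(6.500) = 0.5000.
Total m = m_1 x m_2 = (-0.6000)(0.5000) = -0.3000.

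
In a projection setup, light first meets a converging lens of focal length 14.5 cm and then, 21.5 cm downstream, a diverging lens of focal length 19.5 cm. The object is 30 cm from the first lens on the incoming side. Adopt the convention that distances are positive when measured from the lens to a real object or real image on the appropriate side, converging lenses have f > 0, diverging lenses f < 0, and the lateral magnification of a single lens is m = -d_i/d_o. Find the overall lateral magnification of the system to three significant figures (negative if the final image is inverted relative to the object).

First lens: d_i1 = 1/(1/14.5 - 1/30) = 28.065 cm.
m_1 = -(28.065)/30 = -0.9355.
Since 28.065 cm > 21.5 cm, the first image lies past the second lens and serves as a virtual object: d_o2 = L - d_i1 = -6.565 cm.
Second lens: d_i2 = 1/(1/(-19.5) - 1/(-6.565)) = 9.896 cm.
m_2 = -(9.896)/(-6.565) = 1.5075.
Overall magnification: m = m_1 m_2 = -1.4102.

-1.41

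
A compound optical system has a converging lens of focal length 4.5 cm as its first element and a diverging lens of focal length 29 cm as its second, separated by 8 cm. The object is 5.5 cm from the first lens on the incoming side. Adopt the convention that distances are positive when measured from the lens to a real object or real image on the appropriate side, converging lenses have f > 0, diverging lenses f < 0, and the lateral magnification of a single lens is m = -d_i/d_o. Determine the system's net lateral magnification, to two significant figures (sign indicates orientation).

First lens: d_i1 = 1/(1/4.5 - 1/5.5) = 24.750 cm.
m_1 = -(24.750)/5.5 = -4.5000.
Since 24.750 cm > 8 cm, the first image lies past the second lens and serves as a virtual object: d_o2 = L - d_i1 = -16.750 cm.
Second lens: d_i2 = 1/(1/(-29) - 1/(-16.750)) = 39.653 cm.
m_2 = -(39.653)/(-16.750) = 2.3673.
Overall magnification: m = m_1 m_2 = -10.6531.

-11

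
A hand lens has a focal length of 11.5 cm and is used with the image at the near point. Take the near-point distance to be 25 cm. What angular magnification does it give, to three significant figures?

3.17

M = 1 + D/f = 1 + 25/11.5 = 3.174.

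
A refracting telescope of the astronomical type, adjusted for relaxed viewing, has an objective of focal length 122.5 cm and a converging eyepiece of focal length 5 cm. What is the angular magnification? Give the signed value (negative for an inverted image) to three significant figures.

M = -f_obj/f_eye = -122.5/(5) = -24.500.

-24.5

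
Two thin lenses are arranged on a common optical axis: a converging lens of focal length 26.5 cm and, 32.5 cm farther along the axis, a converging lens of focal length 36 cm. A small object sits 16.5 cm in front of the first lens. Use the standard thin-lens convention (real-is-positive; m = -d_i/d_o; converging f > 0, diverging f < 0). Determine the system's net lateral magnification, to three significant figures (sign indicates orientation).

-2.37

First lens: d_i1 = 1/(1/26.5 - 1/16.5) = -43.725 cm.
m_1 = -(-43.725)/16.5 = 2.6500.
With d_i1 < 0 the first image is virtual and lies on the object side; the object distance for lens 2 is d_o2 = 32.5 - (-43.725) = 76.225 cm.
Second lens: d_i2 = 1/(1/36 - 1/(76.225)) = 68.219 cm.
m_2 = -(68.219)/(76.225) = -0.8950.
Overall magnification: m = m_1 m_2 = -2.3717.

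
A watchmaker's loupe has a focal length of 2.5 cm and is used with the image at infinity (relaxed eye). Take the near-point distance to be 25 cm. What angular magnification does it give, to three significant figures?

M = D/f = 25/2.5 = 10.000.

10.0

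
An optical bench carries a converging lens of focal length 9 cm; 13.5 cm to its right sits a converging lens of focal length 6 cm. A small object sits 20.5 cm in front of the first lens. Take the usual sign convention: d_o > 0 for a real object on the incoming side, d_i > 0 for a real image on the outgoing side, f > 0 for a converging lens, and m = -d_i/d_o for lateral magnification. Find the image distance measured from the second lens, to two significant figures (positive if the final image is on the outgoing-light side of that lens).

1.8 cm

First lens: d_i1 = 1/(1/9 - 1/20.5) = 16.043 cm.
This image would form 16.043 cm past lens 1, i.e. 2.543 cm beyond lens 2, so it is a virtual object for lens 2: d_o2 = 13.5 - 16.043 = -2.543 cm.
Second lens: d_i2 = 1/(1/6 - 1/(-2.543)) = 1.786 cm.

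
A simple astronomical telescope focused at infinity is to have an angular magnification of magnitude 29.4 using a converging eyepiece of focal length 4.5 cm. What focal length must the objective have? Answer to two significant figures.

130 cm

|M| = f_obj/|f_eye|, so f_obj = |M| x |f_eye| = 29.4 x 4.5 = 132.300 cm.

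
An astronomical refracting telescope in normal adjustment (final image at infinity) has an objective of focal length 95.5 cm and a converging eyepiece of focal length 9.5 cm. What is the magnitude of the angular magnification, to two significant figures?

10

|M| = f_obj/|f_eye| = 95.5/9.5 = 10.053.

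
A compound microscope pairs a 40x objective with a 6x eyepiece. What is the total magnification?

The overall magnification of a compound microscope is the product of the objective and eyepiece magnifications:
M = M_obj x M_eye = 40 x 6 = 240.

240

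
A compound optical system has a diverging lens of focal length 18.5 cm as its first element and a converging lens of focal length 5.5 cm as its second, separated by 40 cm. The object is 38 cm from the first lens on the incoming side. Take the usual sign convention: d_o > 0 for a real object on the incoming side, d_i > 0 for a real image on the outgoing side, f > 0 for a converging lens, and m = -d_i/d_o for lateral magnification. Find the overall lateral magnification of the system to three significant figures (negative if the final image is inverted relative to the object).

-0.0384

Applying the thin-lens equation to the first lens, 1/(-18.5) = 1/38 + 1/d_i1, which gives d_i1 = -12.442 cm.
Its lateral magnification is m_1 = -d_i1/d_o1 = -(-12.442)/38 = 0.3274.
With d_i1 < 0 the first image is virtual and lies on the object side; the object distance for lens 2 is d_o2 = 40 - (-12.442) = 52.442 cm.
Applying the thin-lens equation again with f_2 = 5.5 cm and d_o2 = 52.442 cm gives d_i2 = 6.144 cm.
m_2 = -(6.144)/(52.442) = -0.1172.
Overall magnification: m = m_1 m_2 = -0.0384.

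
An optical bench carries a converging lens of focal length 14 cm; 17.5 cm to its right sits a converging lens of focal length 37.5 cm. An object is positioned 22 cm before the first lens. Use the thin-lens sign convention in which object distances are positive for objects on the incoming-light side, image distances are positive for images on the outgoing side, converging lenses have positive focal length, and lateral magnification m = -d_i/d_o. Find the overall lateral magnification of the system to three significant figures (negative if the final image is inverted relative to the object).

-1.12

Lens 1: 1/d_i1 = 1/f_1 - 1/d_o1 = 1/14 - 1/22 = 0.02597 cm^-1, so d_i1 = 38.500 cm.
m_1 = -(38.500)/22 = -1.7500.
This image would form 38.500 cm past lens 1, i.e. 21.000 cm beyond lens 2, so it is a virtual object for lens 2: d_o2 = 17.5 - 38.500 = -21.000 cm.
Lens 2: 1/d_i2 = 1/f_2 - 1/d_o2 = 1/37.5 - 1/(-21.000) = 0.07429 cm^-1, so d_i2 = 13.462 cm.
m_2 = -(13.462)/(-21.000) = 0.6410.
Total m = m_1 x m_2 = (-1.7500)(0.6410) = -1.1218.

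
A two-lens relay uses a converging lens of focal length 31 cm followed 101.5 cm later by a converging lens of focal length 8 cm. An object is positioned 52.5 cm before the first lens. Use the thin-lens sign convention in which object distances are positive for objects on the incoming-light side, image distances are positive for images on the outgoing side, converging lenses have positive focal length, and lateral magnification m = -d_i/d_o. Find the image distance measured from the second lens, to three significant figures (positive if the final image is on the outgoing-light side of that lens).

Lens 1: 1/d_i1 = 1/f_1 - 1/d_o1 = 1/31 - 1/52.5 = 0.01321 cm^-1, so d_i1 = 75.698 cm.
Object distance for lens 2: d_o2 = 101.5 - 75.698 = 25.802 cm.
Lens 2: 1/d_i2 = 1/f_2 - 1/d_o2 = 1/8 - 1/(25.802) = 0.08624 cm^-1, so d_i2 = 11.595 cm.

11.6 cm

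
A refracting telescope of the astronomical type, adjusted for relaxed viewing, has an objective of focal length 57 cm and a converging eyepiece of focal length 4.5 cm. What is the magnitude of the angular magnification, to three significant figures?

|M| = f_obj/|f_eye| = 57/4.5 = 12.667.

12.7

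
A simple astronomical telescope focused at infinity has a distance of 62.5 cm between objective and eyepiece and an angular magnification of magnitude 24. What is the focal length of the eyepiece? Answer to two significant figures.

2.5 cm

In normal adjustment the tube length equals f_obj + f_eye and |M| = f_obj/f_eye.
So f_obj = 24 f_eye and 24 f_eye + f_eye = 62.5 cm, giving f_eye = 62.5/25 = 2.500 cm and f_obj = 60.000 cm.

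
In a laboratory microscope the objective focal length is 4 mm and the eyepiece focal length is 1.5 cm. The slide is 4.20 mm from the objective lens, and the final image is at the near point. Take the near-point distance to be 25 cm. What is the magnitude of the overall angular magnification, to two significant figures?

350

Convert to cm: f_obj = 4 mm = 0.4 cm; d_o = 4.20 mm = 0.42 cm.
Objective: 1/d_i = 1/f_obj - 1/d_o = 1/0.4 - 1/0.42 = 0.11905 cm^-1, so d_i = 8.400 cm.
m_obj = -d_i/d_o = -8.400/0.42 = -20.000.
Eyepiece angular magnification (image at near point): M_eye = 1 + D/f_e = 1 + 25/1.5 = 17.667.
Overall M = m_obj x M_eye = (-20.000)(17.667) = -353.33.
|M| = 353.33.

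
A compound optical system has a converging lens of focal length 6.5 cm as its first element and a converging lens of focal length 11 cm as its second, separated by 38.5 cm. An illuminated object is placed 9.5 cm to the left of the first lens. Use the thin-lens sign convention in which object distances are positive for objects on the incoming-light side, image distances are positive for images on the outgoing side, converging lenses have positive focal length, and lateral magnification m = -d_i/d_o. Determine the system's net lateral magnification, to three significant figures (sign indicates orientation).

Lens 1: 1/d_i1 = 1/f_1 - 1/d_o1 = 1/6.5 - 1/9.5 = 0.04858 cm^-1, so d_i1 = 20.583 cm.
m_1 = -(20.583)/9.5 = -2.1667.
That image sits 17.917 cm in front of the second lens, so d_o2 = 17.917 cm.
Lens 2: 1/d_i2 = 1/f_2 - 1/d_o2 = 1/11 - 1/(17.917) = 0.03510 cm^-1, so d_i2 = 28.494 cm.
m_2 = -(28.494)/(17.917) = -1.5904.
Overall magnification: m = m_1 m_2 = 3.4458.

3.45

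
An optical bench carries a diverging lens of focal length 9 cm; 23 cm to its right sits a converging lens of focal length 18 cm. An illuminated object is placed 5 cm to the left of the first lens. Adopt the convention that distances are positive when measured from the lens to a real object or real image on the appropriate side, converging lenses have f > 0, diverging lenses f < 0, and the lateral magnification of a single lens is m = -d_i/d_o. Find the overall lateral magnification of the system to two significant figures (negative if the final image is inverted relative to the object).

Lens 1: 1/d_i1 = 1/f_1 - 1/d_o1 = 1/(-9) - 1/5 = -0.31111 cm^-1, so d_i1 = -3.214 cm.
m_1 = -(-3.214)/5 = 0.6429.
The intermediate image is virtual, 3.214 cm to the left of lens 1, so d_o2 = L - d_i1 = 23 - (-3.214) = 26.214 cm.
Lens 2: 1/d_i2 = 1/f_2 - 1/d_o2 = 1/18 - 1/(26.214) = 0.01741 cm^-1, so d_i2 = 57.443 cm.
m_2 = -(57.443)/(26.214) = -2.1913.
Total m = m_1 x m_2 = (0.6429)(-2.1913) = -1.4087.

-1.4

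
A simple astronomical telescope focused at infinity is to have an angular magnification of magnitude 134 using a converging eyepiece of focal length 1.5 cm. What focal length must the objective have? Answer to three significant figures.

201 cm

|M| = f_obj/|f_eye|, so f_obj = |M| x |f_eye| = 134.0 x 1.5 = 201.000 cm.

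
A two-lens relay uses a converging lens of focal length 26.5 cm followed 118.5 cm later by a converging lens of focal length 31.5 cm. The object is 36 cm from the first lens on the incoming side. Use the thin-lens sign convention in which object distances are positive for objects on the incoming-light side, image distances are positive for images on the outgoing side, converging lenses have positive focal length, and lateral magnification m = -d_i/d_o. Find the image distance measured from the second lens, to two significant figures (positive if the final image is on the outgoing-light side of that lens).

Lens 1: 1/d_i1 = 1/f_1 - 1/d_o1 = 1/26.5 - 1/36 = 0.00996 cm^-1, so d_i1 = 100.421 cm.
That image sits 18.079 cm in front of the second lens, so d_o2 = 18.079 cm.
Lens 2: 1/d_i2 = 1/f_2 - 1/d_o2 = 1/31.5 - 1/(18.079) = -0.02357 cm^-1, so d_i2 = -42.432 cm.

-42 cm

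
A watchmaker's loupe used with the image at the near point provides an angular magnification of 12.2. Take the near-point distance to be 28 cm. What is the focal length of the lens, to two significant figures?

For the image at the near point, M = 1 + D/f.
f = D/(M - 1) = 28/(12.2 - 1) = 2.500 cm.

2.5 cm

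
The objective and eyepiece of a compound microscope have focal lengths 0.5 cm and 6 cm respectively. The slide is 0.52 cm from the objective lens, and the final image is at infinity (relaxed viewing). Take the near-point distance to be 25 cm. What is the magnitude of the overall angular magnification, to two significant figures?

Objective: 1/d_i = 1/f_obj - 1/d_o = 1/0.5 - 1/0.52 = 0.07692 cm^-1, so d_i = 13.000 cm.
m_obj = -d_i/d_o = -13.000/0.52 = -25.000.
Eyepiece angular magnification (image at infinity): M_eye = D/f_e = 25/6 = 4.167.
Overall M = m_obj x M_eye = (-25.000)(4.167) = -104.17.
|M| = 104.17.

100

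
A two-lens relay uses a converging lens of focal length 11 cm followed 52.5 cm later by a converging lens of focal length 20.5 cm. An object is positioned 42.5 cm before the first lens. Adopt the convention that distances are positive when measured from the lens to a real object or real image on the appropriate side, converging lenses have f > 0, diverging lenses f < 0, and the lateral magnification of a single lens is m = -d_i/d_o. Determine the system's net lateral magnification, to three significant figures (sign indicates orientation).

Applying the thin-lens equation to the first lens, 1/11 = 1/42.5 + 1/d_i1, which gives d_i1 = 14.841 cm.
Its lateral magnification is m_1 = -d_i1/d_o1 = -(14.841)/42.5 = -0.3492.
The intermediate image is 14.841 cm to the right of lens 1, so d_o2 = L - d_i1 = 52.5 - 14.841 = 37.659 cm.
Applying the thin-lens equation again with f_2 = 20.5 cm and d_o2 = 37.659 cm gives d_i2 = 44.992 cm.
m_2 = -(44.992)/(37.659) = -1.1947.
The system's lateral magnification is m_1 m_2 = (-0.3492)(-1.1947) = 0.4172.

0.417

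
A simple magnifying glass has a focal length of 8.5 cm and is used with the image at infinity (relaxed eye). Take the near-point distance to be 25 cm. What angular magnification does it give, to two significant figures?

2.9

M = D/f = 25/8.5 = 2.941.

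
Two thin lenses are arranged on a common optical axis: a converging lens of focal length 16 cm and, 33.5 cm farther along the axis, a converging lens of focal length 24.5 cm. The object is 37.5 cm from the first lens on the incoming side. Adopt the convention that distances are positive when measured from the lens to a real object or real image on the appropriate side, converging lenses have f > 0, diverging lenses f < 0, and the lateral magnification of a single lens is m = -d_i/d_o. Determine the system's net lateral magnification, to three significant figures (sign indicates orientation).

-0.964

Lens 1: 1/d_i1 = 1/f_1 - 1/d_o1 = 1/16 - 1/37.5 = 0.03583 cm^-1, so d_i1 = 27.907 cm.
m_1 = -(27.907)/37.5 = -0.7442.
The intermediate image is 27.907 cm to the right of lens 1, so d_o2 = L - d_i1 = 33.5 - 27.907 = 5.593 cm.
Lens 2: 1/d_i2 = 1/f_2 - 1/d_o2 = 1/24.5 - 1/(5.593) = -0.13798 cm^-1, so d_i2 = -7.248 cm.
m_2 = -(-7.248)/(5.593) = 1.2958.
Total m = m_1 x m_2 = (-0.7442)(1.2958) = -0.9643.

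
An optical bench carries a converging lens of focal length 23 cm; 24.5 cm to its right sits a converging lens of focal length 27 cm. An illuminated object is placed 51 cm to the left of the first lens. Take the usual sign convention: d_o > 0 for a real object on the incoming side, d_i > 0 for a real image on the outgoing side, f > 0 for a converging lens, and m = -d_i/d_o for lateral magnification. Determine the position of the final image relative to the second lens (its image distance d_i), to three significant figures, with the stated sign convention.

10.6 cm

First lens: d_i1 = 1/(1/23 - 1/51) = 41.893 cm.
Since 41.893 cm > 24.5 cm, the first image lies past the second lens and serves as a virtual object: d_o2 = L - d_i1 = -17.393 cm.
Second lens: d_i2 = 1/(1/27 - 1/(-17.393)) = 10.578 cm.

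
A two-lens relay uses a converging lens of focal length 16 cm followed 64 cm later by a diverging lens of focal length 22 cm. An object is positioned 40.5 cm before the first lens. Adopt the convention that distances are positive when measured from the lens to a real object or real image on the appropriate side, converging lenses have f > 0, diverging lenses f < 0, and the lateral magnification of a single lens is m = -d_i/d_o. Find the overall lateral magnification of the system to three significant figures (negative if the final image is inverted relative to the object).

Applying the thin-lens equation to the first lens, 1/16 = 1/40.5 + 1/d_i1, which gives d_i1 = 26.449 cm.
Its lateral magnification is m_1 = -d_i1/d_o1 = -(26.449)/40.5 = -0.6531.
The intermediate image is 26.449 cm to the right of lens 1, so d_o2 = L - d_i1 = 64 - 26.449 = 37.551 cm.
Applying the thin-lens equation again with f_2 = -22 cm and d_o2 = 37.551 cm gives d_i2 = -13.873 cm.
m_2 = -(-13.873)/(37.551) = 0.3694.
The system's lateral magnification is m_1 m_2 = (-0.6531)(0.3694) = -0.2413.

-0.241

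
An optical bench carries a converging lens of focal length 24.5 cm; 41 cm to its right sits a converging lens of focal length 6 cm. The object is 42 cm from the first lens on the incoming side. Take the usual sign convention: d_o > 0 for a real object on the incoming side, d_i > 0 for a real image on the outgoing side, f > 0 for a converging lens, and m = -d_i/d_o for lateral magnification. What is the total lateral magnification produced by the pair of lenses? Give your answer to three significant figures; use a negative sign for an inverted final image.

-0.353

First lens: d_i1 = 1/(1/24.5 - 1/42) = 58.800 cm.
m_1 = -(58.800)/42 = -1.4000.
Since 58.800 cm > 41 cm, the first image lies past the second lens and serves as a virtual object: d_o2 = L - d_i1 = -17.800 cm.
Second lens: d_i2 = 1/(1/6 - 1/(-17.800)) = 4.487 cm.
m_2 = -(4.487)/(-17.800) = 0.2521.
Overall magnification: m = m_1 m_2 = -0.3529.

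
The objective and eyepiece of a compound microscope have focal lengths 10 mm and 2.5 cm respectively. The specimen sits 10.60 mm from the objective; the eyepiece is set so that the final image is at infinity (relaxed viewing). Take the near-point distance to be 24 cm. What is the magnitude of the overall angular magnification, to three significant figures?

160

Convert to cm: f_obj = 10 mm = 1 cm; d_o = 10.60 mm = 1.06 cm.
Objective: 1/d_i = 1/f_obj - 1/d_o = 1/1 - 1/1.06 = 0.05660 cm^-1, so d_i = 17.667 cm.
m_obj = -d_i/d_o = -17.667/1.06 = -16.667.
Eyepiece angular magnification (image at infinity): M_eye = D/f_e = 24/2.5 = 9.600.
Overall M = m_obj x M_eye = (-16.667)(9.600) = -160.00.
|M| = 160.00.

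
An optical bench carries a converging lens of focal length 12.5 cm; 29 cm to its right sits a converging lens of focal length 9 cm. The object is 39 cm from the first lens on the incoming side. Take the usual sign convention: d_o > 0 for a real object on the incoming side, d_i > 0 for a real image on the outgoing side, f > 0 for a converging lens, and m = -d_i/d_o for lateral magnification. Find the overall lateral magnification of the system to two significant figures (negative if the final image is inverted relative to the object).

2.6

First lens: d_i1 = 1/(1/12.5 - 1/39) = 18.396 cm.
m_1 = -(18.396)/39 = -0.4717.
Object distance for lens 2: d_o2 = 29 - 18.396 = 10.604 cm.
Second lens: d_i2 = 1/(1/9 - 1/(10.604)) = 59.506 cm.
m_2 = -(59.506)/(10.604) = -5.6118.
The system's lateral magnification is m_1 m_2 = (-0.4717)(-5.6118) = 2.6471.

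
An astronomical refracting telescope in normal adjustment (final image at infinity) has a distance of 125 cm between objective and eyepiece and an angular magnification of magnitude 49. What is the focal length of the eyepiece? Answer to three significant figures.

In normal adjustment the tube length equals f_obj + f_eye and |M| = f_obj/f_eye.
So f_obj = 49 f_eye and 49 f_eye + f_eye = 125 cm, giving f_eye = 125/50 = 2.500 cm and f_obj = 122.500 cm.

2.50 cm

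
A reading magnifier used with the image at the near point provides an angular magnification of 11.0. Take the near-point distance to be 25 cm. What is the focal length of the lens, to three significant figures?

For the image at the near point, M = 1 + D/f.
f = D/(M - 1) = 25/(11.0 - 1) = 2.500 cm.

2.50 cm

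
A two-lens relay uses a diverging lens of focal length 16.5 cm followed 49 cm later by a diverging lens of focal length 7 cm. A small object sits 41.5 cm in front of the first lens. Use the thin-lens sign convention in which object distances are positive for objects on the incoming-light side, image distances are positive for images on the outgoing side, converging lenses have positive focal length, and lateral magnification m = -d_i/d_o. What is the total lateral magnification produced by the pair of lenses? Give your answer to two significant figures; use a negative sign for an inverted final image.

First lens: d_i1 = 1/(1/(-16.5) - 1/41.5) = -11.806 cm.
m_1 = -(-11.806)/41.5 = 0.2845.
The intermediate image is virtual, 11.806 cm to the left of lens 1, so d_o2 = L - d_i1 = 49 - (-11.806) = 60.806 cm.
Second lens: d_i2 = 1/(1/(-7) - 1/(60.806)) = -6.277 cm.
m_2 = -(-6.277)/(60.806) = 0.1032.
Total m = m_1 x m_2 = (0.2845)(0.1032) = 0.0294.

0.029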